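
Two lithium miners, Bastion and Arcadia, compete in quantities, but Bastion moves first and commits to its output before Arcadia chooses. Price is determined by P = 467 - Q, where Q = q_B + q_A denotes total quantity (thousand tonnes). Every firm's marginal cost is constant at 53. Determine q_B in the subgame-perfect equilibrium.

Solve by backward induction. Given q_B, the follower Arcadia maximises π_A = (467 - q_B - q_A)q_A - 53q_A.
Setting the follower's marginal profit to zero, 414 - q_B - 2q_A = 0, i.e. q_A = (414 - q_B)/2.
Bastion substitutes q_A(q_B) into its own profit: π_B = q_B(467 - q_B - (414 - q_B)/2) - 53q_B = (260 - (1/2)q_B)q_B - 53q_B.
The leader's first-order condition 207 - q_B = 0 yields q_B = 207.
Then q_A = (414 - 207)/2 = 207/2.

207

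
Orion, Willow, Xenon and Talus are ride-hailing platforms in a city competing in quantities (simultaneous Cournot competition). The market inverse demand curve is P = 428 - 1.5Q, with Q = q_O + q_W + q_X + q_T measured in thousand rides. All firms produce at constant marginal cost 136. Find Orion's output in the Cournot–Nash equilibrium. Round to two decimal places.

Each firm earns π_i = (428 - 1.5Q)q_i - 136q_i.
Setting ∂π_i/∂q_i = 0 with rivals' quantities fixed: 292 - 3q_i - (3/2)·Σ_{j≠i} q_j = 0.
With identical firms every q_j equals q_i, so Σ_{j≠i} q_j = 3q_i and 292 = (15/2)q_i, giving q_i = 584/15.

38.93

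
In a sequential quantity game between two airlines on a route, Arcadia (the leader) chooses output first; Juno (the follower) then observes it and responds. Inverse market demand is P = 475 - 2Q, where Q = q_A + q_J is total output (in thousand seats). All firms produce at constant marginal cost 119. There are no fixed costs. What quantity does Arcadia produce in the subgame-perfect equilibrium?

89

Solve by backward induction. Given q_A, the follower Juno maximises π_J = (475 - 2q_A - 2q_J)q_J - 119q_J.
∂π_J/∂q_J = 356 - 2q_A - 4q_J = 0 gives the reaction function q_J = (356 - 2q_A)/4.
The leader anticipates this reaction. Substituting into P = 475 - 2Q gives P = 297 - q_A, so π_A = (297 - q_A)q_A - 119q_A.
The leader's first-order condition 178 - 2q_A = 0 yields q_A = 89.
Then q_J = (356 - 2·89)/4 = 89/2.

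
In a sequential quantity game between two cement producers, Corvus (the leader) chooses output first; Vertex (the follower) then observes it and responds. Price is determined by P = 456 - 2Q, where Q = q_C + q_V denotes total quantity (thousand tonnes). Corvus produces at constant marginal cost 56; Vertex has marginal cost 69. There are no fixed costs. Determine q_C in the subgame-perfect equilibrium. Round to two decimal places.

Solve by backward induction. Given q_C, the follower Vertex maximises π_V = (456 - 2q_C - 2q_V)q_V - 69q_V.
Follower FOC: 387 - 2q_C - 4q_V = 0, so q_V(q_C) = (387 - 2q_C)/4.
Corvus substitutes q_V(q_C) into its own profit: π_C = q_C(456 - 2q_C - (387 - 2q_C)/2) - 56q_C = (525/2 - q_C)q_C - 56q_C.
Leader FOC: 413/2 - 2q_C = 0, so q_C = 413/4.
Then q_V = (387 - 2·(413/4))/4 = 361/8.

103.25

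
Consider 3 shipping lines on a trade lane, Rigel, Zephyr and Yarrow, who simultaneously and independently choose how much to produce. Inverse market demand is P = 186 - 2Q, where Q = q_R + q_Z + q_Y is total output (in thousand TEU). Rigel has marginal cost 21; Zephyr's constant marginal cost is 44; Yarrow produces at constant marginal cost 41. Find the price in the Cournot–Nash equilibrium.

Rigel's profit: π_R = (186 - 2Q)q_R - (21q_R). Setting ∂π_R/∂q_R = 0: 165 - 4q_R - 2(q_Z + q_Y) = 0.
Zephyr's first-order condition: 142 - 4q_Z - 2(q_R + q_Y) = 0.
Yarrow's first-order condition: 145 - 4q_Y - 2(q_R + q_Z) = 0.
Summing all 3 equations gives 452 − 8Q = 0, hence Q = 113/2.
Back-substituting: q_R = (165 − 113)/2 = 26, q_Z = (142 − 113)/2 = 29/2, q_Y = (145 − 113)/2 = 16.
Total output Q = 113/2, so price P = 186 - 2·(113/2) = 73.

73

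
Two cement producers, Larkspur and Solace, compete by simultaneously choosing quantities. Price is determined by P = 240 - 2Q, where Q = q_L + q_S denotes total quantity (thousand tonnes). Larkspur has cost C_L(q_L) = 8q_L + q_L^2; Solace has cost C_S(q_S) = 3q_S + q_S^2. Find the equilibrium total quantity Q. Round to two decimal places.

Larkspur's profit: π_L = (240 - 2Q)q_L - (8q_L + q_L²). Setting ∂π_L/∂q_L = 0: 232 - 6q_L - 2(q_S) = 0.
Solace's profit: π_S = (240 - 2Q)q_S - (3q_S + q_S²). Setting ∂π_S/∂q_S = 0: 237 - 6q_S - 2(q_L) = 0.
Best responses: q_L = (232 - 2q_S)/6, q_S = (237 - 2q_L)/6.
Solving the pair: q_L = 459/16, q_S = 479/16.
Total output Q = 459/16 + 479/16 = 469/8.

58.63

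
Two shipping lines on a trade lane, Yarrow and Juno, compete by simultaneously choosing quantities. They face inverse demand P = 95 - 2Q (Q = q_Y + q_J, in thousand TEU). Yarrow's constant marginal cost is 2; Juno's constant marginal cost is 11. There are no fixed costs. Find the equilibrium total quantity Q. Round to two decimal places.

29.50

Yarrow's profit: π_Y = (95 - 2Q)q_Y - (2q_Y). Setting ∂π_Y/∂q_Y = 0: 93 - 4q_Y - 2(q_J) = 0.
Juno's profit: π_J = (95 - 2Q)q_J - (11q_J). Setting ∂π_J/∂q_J = 0: 84 - 4q_J - 2(q_Y) = 0.
Rearranging gives the reaction functions q_Y = (93 - 2q_J)/4 and q_J = (84 - 2q_Y)/4.
Substituting one into the other gives q_Y = 17 and q_J = 25/2.
Total output Q = 17 + 25/2 = 59/2.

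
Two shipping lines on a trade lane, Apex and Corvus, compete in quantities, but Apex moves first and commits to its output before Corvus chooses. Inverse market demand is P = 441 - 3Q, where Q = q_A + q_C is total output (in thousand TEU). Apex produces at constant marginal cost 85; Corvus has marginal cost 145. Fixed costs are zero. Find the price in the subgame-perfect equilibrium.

Solve by backward induction. Given q_A, the follower Corvus maximises π_C = (441 - 3q_A - 3q_C)q_C - 145q_C.
Setting the follower's marginal profit to zero, 296 - 3q_A - 6q_C = 0, i.e. q_C = (296 - 3q_A)/6.
The leader anticipates this reaction. Substituting into P = 441 - 3Q gives P = 293 - (3/2)q_A, so π_A = (293 - (3/2)q_A)q_A - 85q_A.
Leader FOC: 208 - 3q_A = 0, so q_A = 208/3.
Then q_C = (296 - 3·(208/3))/6 = 44/3.
Total output Q = 84, so price P = 441 - 3·84 = 189.

189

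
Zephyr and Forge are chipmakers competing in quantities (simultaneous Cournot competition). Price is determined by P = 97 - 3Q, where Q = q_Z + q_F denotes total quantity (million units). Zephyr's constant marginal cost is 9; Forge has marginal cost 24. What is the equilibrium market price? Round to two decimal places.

Zephyr's profit: π_Z = (97 - 3Q)q_Z - (9q_Z). Setting ∂π_Z/∂q_Z = 0: 88 - 6q_Z - 3(q_F) = 0.
Forge's first-order condition: 73 - 6q_F - 3(q_Z) = 0.
Rearranging gives the reaction functions q_Z = (88 - 3q_F)/6 and q_F = (73 - 3q_Z)/6.
Solving the pair: q_Z = 103/9, q_F = 58/9.
Total output Q = 161/9, so price P = 97 - 3·(161/9) = 130/3.

43.33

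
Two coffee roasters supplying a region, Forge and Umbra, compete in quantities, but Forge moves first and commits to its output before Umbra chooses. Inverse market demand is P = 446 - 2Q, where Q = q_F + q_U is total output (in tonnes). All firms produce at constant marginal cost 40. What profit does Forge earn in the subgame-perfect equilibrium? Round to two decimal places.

10302.25

Solve by backward induction. Given q_F, the follower Umbra maximises π_U = (446 - 2q_F - 2q_U)q_U - 40q_U.
∂π_U/∂q_U = 406 - 2q_F - 4q_U = 0 gives the reaction function q_U = (406 - 2q_F)/4.
Forge substitutes q_U(q_F) into its own profit: π_F = q_F(446 - 2q_F - (406 - 2q_F)/2) - 40q_F = (243 - q_F)q_F - 40q_F.
The leader's first-order condition 203 - 2q_F = 0 yields q_F = 203/2.
Then q_U = (406 - 2·(203/2))/4 = 203/4.
Price P = 446 - 2·(609/4) = 283/2.
Forge's profit: (283/2 - 40)·(203/2) = 10302.2500.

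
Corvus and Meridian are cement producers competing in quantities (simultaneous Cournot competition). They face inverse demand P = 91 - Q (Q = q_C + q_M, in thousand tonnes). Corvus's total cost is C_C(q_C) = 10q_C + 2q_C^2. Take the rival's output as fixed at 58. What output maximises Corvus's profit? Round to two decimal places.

3.83

With the rival's output fixed at 58, Corvus's profit is π_C = (91 - 58 - q_C)q_C - (10q_C + 2q_C²) = (33 - q_C)q_C - (10q_C + 2q_C²).
∂π_C/∂q_C = 23 - 6q_C = 0, so q_C = 23/6.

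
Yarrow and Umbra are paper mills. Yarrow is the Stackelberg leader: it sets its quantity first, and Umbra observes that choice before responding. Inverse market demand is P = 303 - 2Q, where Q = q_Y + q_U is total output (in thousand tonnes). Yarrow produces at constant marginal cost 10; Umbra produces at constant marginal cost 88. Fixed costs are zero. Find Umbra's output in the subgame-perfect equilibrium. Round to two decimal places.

The follower Umbra best-responds to any q_Y: π_U = (303 - 2Q)q_U - 88q_U.
Follower FOC: 215 - 2q_Y - 4q_U = 0, so q_U(q_Y) = (215 - 2q_Y)/4.
Yarrow substitutes q_U(q_Y) into its own profit: π_Y = q_Y(303 - 2q_Y - (215 - 2q_Y)/2) - 10q_Y = (391/2 - q_Y)q_Y - 10q_Y.
The leader's first-order condition 371/2 - 2q_Y = 0 yields q_Y = 371/4.
Then q_U = (215 - 2·(371/4))/4 = 59/8.

7.38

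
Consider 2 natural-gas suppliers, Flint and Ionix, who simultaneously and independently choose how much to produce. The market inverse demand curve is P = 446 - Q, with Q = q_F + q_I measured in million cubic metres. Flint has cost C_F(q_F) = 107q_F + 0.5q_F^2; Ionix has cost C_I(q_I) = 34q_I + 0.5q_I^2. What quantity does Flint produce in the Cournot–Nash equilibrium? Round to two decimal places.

75.63

Flint's profit: π_F = (446 - Q)q_F - (107q_F + (1/2)q_F²). Setting ∂π_F/∂q_F = 0: 339 - 3q_F - (q_I) = 0.
Ionix's first-order condition: 412 - 3q_I - (q_F) = 0.
Best responses: q_F = (339 - q_I)/3, q_I = (412 - q_F)/3.
Substituting one into the other gives q_F = 605/8 and q_I = 897/8.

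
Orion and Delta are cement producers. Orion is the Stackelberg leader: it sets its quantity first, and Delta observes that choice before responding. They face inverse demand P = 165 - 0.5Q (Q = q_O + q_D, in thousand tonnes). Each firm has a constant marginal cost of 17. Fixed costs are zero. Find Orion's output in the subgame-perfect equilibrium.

The follower Delta best-responds to any q_O: π_D = (165 - 0.5Q)q_D - 17q_D.
Follower FOC: 148 - (1/2)q_O - q_D = 0, so q_D(q_O) = (148 - (1/2)q_O).
The leader anticipates this reaction. Substituting into P = 165 - 0.5Q gives P = 91 - (1/4)q_O, so π_O = (91 - (1/4)q_O)q_O - 17q_O.
Maximising: ∂π_O/∂q_O = 74 - (1/2)q_O = 0, giving q_O = 148.
Then q_D = (148 - (1/2)·148) = 74.

148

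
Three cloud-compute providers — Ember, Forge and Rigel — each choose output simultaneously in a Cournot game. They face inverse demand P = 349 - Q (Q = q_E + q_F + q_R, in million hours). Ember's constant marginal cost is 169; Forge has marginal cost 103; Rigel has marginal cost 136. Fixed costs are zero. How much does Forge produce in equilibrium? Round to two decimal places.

Ember's profit: π_E = (349 - Q)q_E - (169q_E). Setting ∂π_E/∂q_E = 0: 180 - 2q_E - (q_F + q_R) = 0.
Forge's first-order condition: 246 - 2q_F - (q_E + q_R) = 0.
Rigel's profit: π_R = (349 - Q)q_R - (136q_R). Setting ∂π_R/∂q_R = 0: 213 - 2q_R - (q_E + q_F) = 0.
Adding the 3 first-order conditions: 639 − 4Q = 0, so Q = 639/4.
Back-substituting: q_E = (180 − 639/4) = 81/4, q_F = (246 − 639/4) = 345/4, q_R = (213 − 639/4) = 213/4.

86.25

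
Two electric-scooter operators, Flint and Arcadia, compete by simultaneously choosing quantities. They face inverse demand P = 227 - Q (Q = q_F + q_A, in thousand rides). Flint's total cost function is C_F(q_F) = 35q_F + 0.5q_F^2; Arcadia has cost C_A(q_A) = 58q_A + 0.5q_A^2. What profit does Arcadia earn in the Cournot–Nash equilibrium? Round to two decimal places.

2325.59

Flint's profit: π_F = (227 - Q)q_F - (35q_F + (1/2)q_F²). Setting ∂π_F/∂q_F = 0: 192 - 3q_F - (q_A) = 0.
Arcadia's profit: π_A = (227 - Q)q_A - (58q_A + (1/2)q_A²). Setting ∂π_A/∂q_A = 0: 169 - 3q_A - (q_F) = 0.
Best responses: q_F = (192 - q_A)/3, q_A = (169 - q_F)/3.
Substituting one into the other gives q_F = 407/8 and q_A = 315/8.
Price P = 227 - 361/4 = 547/4.
Arcadia's profit: (547/4)·(315/8) - 58·(315/8) - (1/2)(315/8)² = 2325.5859.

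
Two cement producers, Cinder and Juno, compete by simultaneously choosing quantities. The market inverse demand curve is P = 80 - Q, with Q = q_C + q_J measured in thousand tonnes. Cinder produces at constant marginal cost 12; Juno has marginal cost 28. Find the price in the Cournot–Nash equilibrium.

40

Cinder's profit: π_C = (80 - Q)q_C - (12q_C). Setting ∂π_C/∂q_C = 0: 68 - 2q_C - (q_J) = 0.
Juno's profit: π_J = (80 - Q)q_J - (28q_J). Setting ∂π_J/∂q_J = 0: 52 - 2q_J - (q_C) = 0.
Best responses: q_C = (68 - q_J)/2, q_J = (52 - q_C)/2.
Solving the pair: q_C = 28, q_J = 12.
Total output Q = 40, so price P = 80 - 40 = 40.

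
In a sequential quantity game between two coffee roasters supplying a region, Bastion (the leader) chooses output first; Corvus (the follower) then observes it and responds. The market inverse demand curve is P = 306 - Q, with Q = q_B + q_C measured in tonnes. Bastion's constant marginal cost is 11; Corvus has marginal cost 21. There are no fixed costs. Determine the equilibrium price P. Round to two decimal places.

87.25

Solve by backward induction. Given q_B, the follower Corvus maximises π_C = (306 - q_B - q_C)q_C - 21q_C.
Follower FOC: 285 - q_B - 2q_C = 0, so q_C(q_B) = (285 - q_B)/2.
Bastion substitutes q_C(q_B) into its own profit: π_B = q_B(306 - q_B - (285 - q_B)/2) - 11q_B = (327/2 - (1/2)q_B)q_B - 11q_B.
Maximising: ∂π_B/∂q_B = 305/2 - q_B = 0, giving q_B = 305/2.
Then q_C = (285 - 305/2)/2 = 265/4.
Total output Q = 875/4, so price P = 306 - 875/4 = 349/4.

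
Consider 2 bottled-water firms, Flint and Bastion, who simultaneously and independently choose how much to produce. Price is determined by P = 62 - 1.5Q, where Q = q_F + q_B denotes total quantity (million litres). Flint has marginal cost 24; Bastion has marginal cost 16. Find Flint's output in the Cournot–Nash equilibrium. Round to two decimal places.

6.67

Flint's profit: π_F = (62 - 1.5Q)q_F - (24q_F). Setting ∂π_F/∂q_F = 0: 38 - 3q_F - (3/2)(q_B) = 0.
Bastion's first-order condition: 46 - 3q_B - (3/2)(q_F) = 0.
Best responses: q_F = (38 - (3/2)q_B)/3, q_B = (46 - (3/2)q_F)/3.
Solving the pair: q_F = 20/3, q_B = 12.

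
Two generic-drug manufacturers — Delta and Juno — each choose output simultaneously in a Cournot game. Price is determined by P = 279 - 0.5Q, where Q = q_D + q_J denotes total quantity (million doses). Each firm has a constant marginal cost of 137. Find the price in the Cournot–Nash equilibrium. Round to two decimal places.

184.33

A representative firm's profit is π_i = q_i(279 - 0.5Q) - 137q_i.
First-order condition (treating rivals' output as given): 142 - q_i - (1/2)q_j = 0.
By symmetry each firm produces the same amount; substituting q_j = q_i yields q_i = 142/(3/2) = 284/3.
Total output Q = 568/3, so price P = 279 - (1/2)·(568/3) = 553/3.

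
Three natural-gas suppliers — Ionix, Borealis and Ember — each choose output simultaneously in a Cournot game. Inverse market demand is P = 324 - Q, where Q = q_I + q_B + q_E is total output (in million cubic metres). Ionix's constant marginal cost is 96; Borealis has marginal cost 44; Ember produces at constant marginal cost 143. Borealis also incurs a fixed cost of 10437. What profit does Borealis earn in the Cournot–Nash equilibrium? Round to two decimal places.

Ionix's profit: π_I = (324 - Q)q_I - (96q_I). Setting ∂π_I/∂q_I = 0: 228 - 2q_I - (q_B + q_E) = 0.
Borealis's profit: π_B = (324 - Q)q_B - (44q_B). Setting ∂π_B/∂q_B = 0: 280 - 2q_B - (q_I + q_E) = 0.
Ember's first-order condition: 181 - 2q_E - (q_I + q_B) = 0.
Adding the 3 conditions: 689 − 2Q − 2Q = 0, i.e. Q = 689/4.
Back-substituting: q_I = (228 − 689/4) = 223/4, q_B = (280 − 689/4) = 431/4, q_E = (181 − 689/4) = 35/4.
Price P = 324 - 689/4 = 607/4.
Borealis's profit: (607/4 - 44)·(431/4) - 10437 = 1173.0625.

1173.06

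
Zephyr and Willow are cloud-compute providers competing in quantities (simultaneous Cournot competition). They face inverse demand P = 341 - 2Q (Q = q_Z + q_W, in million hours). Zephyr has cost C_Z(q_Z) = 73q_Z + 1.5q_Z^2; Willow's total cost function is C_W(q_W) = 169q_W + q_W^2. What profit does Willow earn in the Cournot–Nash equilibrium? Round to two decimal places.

Zephyr's profit: π_Z = (341 - 2Q)q_Z - (73q_Z + (3/2)q_Z²). Setting ∂π_Z/∂q_Z = 0: 268 - 7q_Z - 2(q_W) = 0.
Willow's profit: π_W = (341 - 2Q)q_W - (169q_W + q_W²). Setting ∂π_W/∂q_W = 0: 172 - 6q_W - 2(q_Z) = 0.
Rearranging gives the reaction functions q_Z = (268 - 2q_W)/7 and q_W = (172 - 2q_Z)/6.
Substituting one into the other gives q_Z = 632/19 and q_W = 334/19.
Price P = 341 - 2·(966/19) = 239.3158.
Willow's profit: 239.3158·(334/19) - 169·(334/19) - (334/19)² = 927.0582.

927.06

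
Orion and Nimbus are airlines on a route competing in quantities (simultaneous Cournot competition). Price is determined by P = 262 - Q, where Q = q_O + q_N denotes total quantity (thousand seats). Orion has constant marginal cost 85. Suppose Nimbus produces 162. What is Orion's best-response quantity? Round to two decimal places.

7.50

With the rival's output fixed at 162, Orion's profit is π_O = (262 - 162 - q_O)q_O - (85q_O) = (100 - q_O)q_O - (85q_O).
∂π_O/∂q_O = 15 - 2q_O = 0, so q_O = 15/2.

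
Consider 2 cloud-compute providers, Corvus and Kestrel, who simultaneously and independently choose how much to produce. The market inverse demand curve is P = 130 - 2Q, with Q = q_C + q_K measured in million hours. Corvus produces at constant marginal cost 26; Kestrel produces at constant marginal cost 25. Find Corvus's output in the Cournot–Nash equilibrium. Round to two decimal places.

Corvus's profit: π_C = (130 - 2Q)q_C - (26q_C). Setting ∂π_C/∂q_C = 0: 104 - 4q_C - 2(q_K) = 0.
Kestrel's first-order condition: 105 - 4q_K - 2(q_C) = 0.
Best responses: q_C = (104 - 2q_K)/4, q_K = (105 - 2q_C)/4.
Solving the pair: q_C = 103/6, q_K = 53/3.

17.17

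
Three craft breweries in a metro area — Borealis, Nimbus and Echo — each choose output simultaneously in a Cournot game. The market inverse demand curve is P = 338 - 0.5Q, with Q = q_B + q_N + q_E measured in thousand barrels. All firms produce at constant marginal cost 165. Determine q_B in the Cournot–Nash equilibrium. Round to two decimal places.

Each firm earns π_i = (338 - 0.5Q)q_i - 165q_i.
First-order condition (treating rivals' output as given): 173 - q_i - (1/2)·Σ_{j≠i} q_j = 0.
By symmetry each firm produces the same amount; substituting Σ_{j≠i} q_j = 2q_i yields q_i = 173/2.

86.50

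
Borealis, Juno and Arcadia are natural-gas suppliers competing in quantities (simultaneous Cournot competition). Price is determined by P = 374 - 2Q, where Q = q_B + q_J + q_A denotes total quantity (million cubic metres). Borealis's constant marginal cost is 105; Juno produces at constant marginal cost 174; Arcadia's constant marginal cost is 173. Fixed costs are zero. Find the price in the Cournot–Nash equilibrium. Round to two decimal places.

Borealis's profit: π_B = (374 - 2Q)q_B - (105q_B). Setting ∂π_B/∂q_B = 0: 269 - 4q_B - 2(q_J + q_A) = 0.
Juno's profit: π_J = (374 - 2Q)q_J - (174q_J). Setting ∂π_J/∂q_J = 0: 200 - 4q_J - 2(q_B + q_A) = 0.
Arcadia's profit: π_A = (374 - 2Q)q_A - (173q_A). Setting ∂π_A/∂q_A = 0: 201 - 4q_A - 2(q_B + q_J) = 0.
Summing all 3 equations gives 670 − 8Q = 0, hence Q = 335/4.
Back-substituting: q_B = (269 − 335/2)/2 = 203/4, q_J = (200 − 335/2)/2 = 65/4, q_A = (201 − 335/2)/2 = 67/4.
Total output Q = 335/4, so price P = 374 - 2·(335/4) = 413/2.

206.50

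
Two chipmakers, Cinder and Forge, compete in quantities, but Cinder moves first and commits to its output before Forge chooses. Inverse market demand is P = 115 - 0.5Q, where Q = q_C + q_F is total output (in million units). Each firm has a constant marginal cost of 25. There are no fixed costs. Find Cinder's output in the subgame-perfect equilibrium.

Solve by backward induction. Given q_C, the follower Forge maximises π_F = (115 - (1/2)q_C - (1/2)q_F)q_F - 25q_F.
Setting the follower's marginal profit to zero, 90 - (1/2)q_C - q_F = 0, i.e. q_F = (90 - (1/2)q_C).
Cinder substitutes q_F(q_C) into its own profit: π_C = q_C(115 - (1/2)q_C - (90 - (1/2)q_C)/2) - 25q_C = (70 - (1/4)q_C)q_C - 25q_C.
Maximising: ∂π_C/∂q_C = 45 - (1/2)q_C = 0, giving q_C = 90.
Then q_F = (90 - (1/2)·90) = 45.

90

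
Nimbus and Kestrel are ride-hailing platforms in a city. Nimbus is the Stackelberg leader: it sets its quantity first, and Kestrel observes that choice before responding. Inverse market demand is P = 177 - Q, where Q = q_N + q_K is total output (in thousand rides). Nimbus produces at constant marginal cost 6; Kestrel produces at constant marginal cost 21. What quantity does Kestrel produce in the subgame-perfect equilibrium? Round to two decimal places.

31.50

The follower Kestrel best-responds to any q_N: π_K = (177 - Q)q_K - 21q_K.
∂π_K/∂q_K = 156 - q_N - 2q_K = 0 gives the reaction function q_K = (156 - q_N)/2.
Nimbus substitutes q_K(q_N) into its own profit: π_N = q_N(177 - q_N - (156 - q_N)/2) - 6q_N = (99 - (1/2)q_N)q_N - 6q_N.
The leader's first-order condition 93 - q_N = 0 yields q_N = 93.
Then q_K = (156 - 93)/2 = 63/2.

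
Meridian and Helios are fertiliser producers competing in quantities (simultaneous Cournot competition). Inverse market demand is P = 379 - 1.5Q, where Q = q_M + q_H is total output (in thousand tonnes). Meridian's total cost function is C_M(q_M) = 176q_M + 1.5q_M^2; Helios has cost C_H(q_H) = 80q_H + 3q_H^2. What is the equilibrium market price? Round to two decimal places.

295.87

Meridian's profit: π_M = (379 - 1.5Q)q_M - (176q_M + (3/2)q_M²). Setting ∂π_M/∂q_M = 0: 203 - 6q_M - (3/2)(q_H) = 0.
Helios's first-order condition: 299 - 9q_H - (3/2)(q_M) = 0.
So q_M = (203 - (3/2)q_H)/6 and q_H = (299 - (3/2)q_M)/9.
Solving the pair: q_M = 1838/69, q_H = 662/23.
Total output Q = 55.4203, so price P = 379 - (3/2)·55.4203 = 295.8696.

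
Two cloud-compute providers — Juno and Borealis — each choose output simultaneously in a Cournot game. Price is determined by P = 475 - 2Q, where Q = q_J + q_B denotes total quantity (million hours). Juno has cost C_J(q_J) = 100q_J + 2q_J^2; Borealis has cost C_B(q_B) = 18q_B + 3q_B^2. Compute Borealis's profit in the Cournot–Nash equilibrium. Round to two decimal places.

Juno's profit: π_J = (475 - 2Q)q_J - (100q_J + 2q_J²). Setting ∂π_J/∂q_J = 0: 375 - 8q_J - 2(q_B) = 0.
Borealis's profit: π_B = (475 - 2Q)q_B - (18q_B + 3q_B²). Setting ∂π_B/∂q_B = 0: 457 - 10q_B - 2(q_J) = 0.
Rearranging gives the reaction functions q_J = (375 - 2q_B)/8 and q_B = (457 - 2q_J)/10.
Substituting one into the other gives q_J = 709/19 and q_B = 1453/38.
Price P = 475 - 2·75.5526 = 323.8947.
Borealis's profit: 323.8947·(1453/38) - 18·(1453/38) - 3(1453/38)² = 7310.2805.

7310.28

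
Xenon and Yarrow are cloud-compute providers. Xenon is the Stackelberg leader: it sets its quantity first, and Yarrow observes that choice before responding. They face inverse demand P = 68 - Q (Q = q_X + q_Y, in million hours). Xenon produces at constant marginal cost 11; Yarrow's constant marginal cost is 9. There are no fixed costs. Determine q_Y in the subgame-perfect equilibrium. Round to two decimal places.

15.75

The follower Yarrow best-responds to any q_X: π_Y = (68 - Q)q_Y - 9q_Y.
∂π_Y/∂q_Y = 59 - q_X - 2q_Y = 0 gives the reaction function q_Y = (59 - q_X)/2.
Xenon substitutes q_Y(q_X) into its own profit: π_X = q_X(68 - q_X - (59 - q_X)/2) - 11q_X = (77/2 - (1/2)q_X)q_X - 11q_X.
Leader FOC: 55/2 - q_X = 0, so q_X = 55/2.
Then q_Y = (59 - 55/2)/2 = 63/4.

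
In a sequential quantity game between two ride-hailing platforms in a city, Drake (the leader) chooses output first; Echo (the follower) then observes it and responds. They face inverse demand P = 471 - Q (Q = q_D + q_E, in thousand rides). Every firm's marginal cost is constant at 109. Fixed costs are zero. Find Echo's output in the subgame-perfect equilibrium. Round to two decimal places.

Solve by backward induction. Given q_D, the follower Echo maximises π_E = (471 - q_D - q_E)q_E - 109q_E.
∂π_E/∂q_E = 362 - q_D - 2q_E = 0 gives the reaction function q_E = (362 - q_D)/2.
Drake substitutes q_E(q_D) into its own profit: π_D = q_D(471 - q_D - (362 - q_D)/2) - 109q_D = (290 - (1/2)q_D)q_D - 109q_D.
Leader FOC: 181 - q_D = 0, so q_D = 181.
Then q_E = (362 - 181)/2 = 181/2.

90.50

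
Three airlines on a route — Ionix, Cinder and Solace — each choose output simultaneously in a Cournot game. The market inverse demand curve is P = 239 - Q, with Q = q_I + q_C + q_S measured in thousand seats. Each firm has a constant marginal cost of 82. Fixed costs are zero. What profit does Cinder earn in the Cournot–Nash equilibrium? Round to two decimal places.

1540.56

A representative firm's profit is π_i = q_i(239 - Q) - 82q_i.
First-order condition (treating rivals' output as given): 157 - 2q_i - Σ_{j≠i} q_j = 0.
With identical firms every q_j equals q_i, so Σ_{j≠i} q_j = 2q_i and 157 = 4q_i, giving q_i = 157/4.
Price P = 239 - 471/4 = 485/4.
Cinder's profit: (485/4 - 82)·(157/4) = 1540.5625.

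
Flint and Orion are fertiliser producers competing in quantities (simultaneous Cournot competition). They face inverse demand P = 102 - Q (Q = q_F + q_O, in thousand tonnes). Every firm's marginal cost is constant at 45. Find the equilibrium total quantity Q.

Each firm earns π_i = (102 - Q)q_i - 45q_i.
Setting ∂π_i/∂q_i = 0 with rivals' quantities fixed: 57 - 2q_i - q_j = 0.
With identical firms every q_j equals q_i, so q_j = q_i and 57 = 3q_i, giving q_i = 19.
Total output Q = 19 + 19 = 38.

38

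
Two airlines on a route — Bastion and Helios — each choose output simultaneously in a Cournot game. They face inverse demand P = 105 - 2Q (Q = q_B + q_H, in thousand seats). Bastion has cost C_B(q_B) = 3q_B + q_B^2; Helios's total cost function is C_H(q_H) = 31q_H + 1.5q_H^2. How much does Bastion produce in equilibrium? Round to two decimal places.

Bastion's profit: π_B = (105 - 2Q)q_B - (3q_B + q_B²). Setting ∂π_B/∂q_B = 0: 102 - 6q_B - 2(q_H) = 0.
Helios's profit: π_H = (105 - 2Q)q_H - (31q_H + (3/2)q_H²). Setting ∂π_H/∂q_H = 0: 74 - 7q_H - 2(q_B) = 0.
Rearranging gives the reaction functions q_B = (102 - 2q_H)/6 and q_H = (74 - 2q_B)/7.
Solving the pair: q_B = 283/19, q_H = 120/19.

14.89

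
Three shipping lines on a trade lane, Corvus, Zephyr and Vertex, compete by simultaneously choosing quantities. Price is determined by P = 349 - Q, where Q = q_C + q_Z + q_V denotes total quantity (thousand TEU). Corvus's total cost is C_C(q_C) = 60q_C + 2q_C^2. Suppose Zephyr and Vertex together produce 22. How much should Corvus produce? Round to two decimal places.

With rivals' combined output fixed at 22, Corvus's profit is π_C = (349 - 22 - q_C)q_C - (60q_C + 2q_C²) = (327 - q_C)q_C - (60q_C + 2q_C²).
∂π_C/∂q_C = 267 - 6q_C = 0, so q_C = 89/2.

44.50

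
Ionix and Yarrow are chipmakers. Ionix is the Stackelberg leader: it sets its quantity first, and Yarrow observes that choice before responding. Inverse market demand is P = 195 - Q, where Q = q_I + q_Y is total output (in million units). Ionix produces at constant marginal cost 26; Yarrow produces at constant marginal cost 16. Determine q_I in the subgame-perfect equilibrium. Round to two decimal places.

The follower Yarrow best-responds to any q_I: π_Y = (195 - Q)q_Y - 16q_Y.
Follower FOC: 179 - q_I - 2q_Y = 0, so q_Y(q_I) = (179 - q_I)/2.
Ionix substitutes q_Y(q_I) into its own profit: π_I = q_I(195 - q_I - (179 - q_I)/2) - 26q_I = (211/2 - (1/2)q_I)q_I - 26q_I.
The leader's first-order condition 159/2 - q_I = 0 yields q_I = 159/2.
Then q_Y = (179 - 159/2)/2 = 199/4.

79.50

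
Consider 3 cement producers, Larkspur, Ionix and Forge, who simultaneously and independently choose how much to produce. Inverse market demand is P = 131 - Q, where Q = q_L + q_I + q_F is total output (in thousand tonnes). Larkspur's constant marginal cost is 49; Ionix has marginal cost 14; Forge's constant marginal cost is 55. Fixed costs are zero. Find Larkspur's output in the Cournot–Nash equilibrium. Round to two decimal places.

13.25

Larkspur's profit: π_L = (131 - Q)q_L - (49q_L). Setting ∂π_L/∂q_L = 0: 82 - 2q_L - (q_I + q_F) = 0.
Ionix's profit: π_I = (131 - Q)q_I - (14q_I). Setting ∂π_I/∂q_I = 0: 117 - 2q_I - (q_L + q_F) = 0.
Forge's first-order condition: 76 - 2q_F - (q_L + q_I) = 0.
Adding the 3 conditions: 275 − 2Q − 2Q = 0, i.e. Q = 275/4.
Back-substituting: q_L = (82 − 275/4) = 53/4, q_I = (117 − 275/4) = 193/4, q_F = (76 − 275/4) = 29/4.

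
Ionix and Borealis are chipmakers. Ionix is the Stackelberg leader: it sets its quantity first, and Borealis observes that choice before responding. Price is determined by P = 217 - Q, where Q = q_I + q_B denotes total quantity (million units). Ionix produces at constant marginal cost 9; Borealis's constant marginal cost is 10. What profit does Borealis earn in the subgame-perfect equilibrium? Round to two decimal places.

Solve by backward induction. Given q_I, the follower Borealis maximises π_B = (217 - q_I - q_B)q_B - 10q_B.
∂π_B/∂q_B = 207 - q_I - 2q_B = 0 gives the reaction function q_B = (207 - q_I)/2.
Ionix substitutes q_B(q_I) into its own profit: π_I = q_I(217 - q_I - (207 - q_I)/2) - 9q_I = (227/2 - (1/2)q_I)q_I - 9q_I.
Leader FOC: 209/2 - q_I = 0, so q_I = 209/2.
Then q_B = (207 - 209/2)/2 = 205/4.
Price P = 217 - 623/4 = 245/4.
Borealis's profit: (245/4 - 10)·(205/4) = 2626.5625.

2626.56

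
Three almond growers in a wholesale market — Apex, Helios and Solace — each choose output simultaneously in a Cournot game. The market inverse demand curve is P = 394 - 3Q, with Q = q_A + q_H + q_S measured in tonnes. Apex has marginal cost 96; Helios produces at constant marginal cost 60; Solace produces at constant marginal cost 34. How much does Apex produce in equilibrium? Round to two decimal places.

16.67

Apex's profit: π_A = (394 - 3Q)q_A - (96q_A). Setting ∂π_A/∂q_A = 0: 298 - 6q_A - 3(q_H + q_S) = 0.
Helios's profit: π_H = (394 - 3Q)q_H - (60q_H). Setting ∂π_H/∂q_H = 0: 334 - 6q_H - 3(q_A + q_S) = 0.
Solace's first-order condition: 360 - 6q_S - 3(q_A + q_H) = 0.
Adding the 3 conditions: 992 − 6Q − 6Q = 0, i.e. Q = 248/3.
Back-substituting: q_A = (298 − 248)/3 = 50/3, q_H = (334 − 248)/3 = 86/3, q_S = (360 − 248)/3 = 112/3.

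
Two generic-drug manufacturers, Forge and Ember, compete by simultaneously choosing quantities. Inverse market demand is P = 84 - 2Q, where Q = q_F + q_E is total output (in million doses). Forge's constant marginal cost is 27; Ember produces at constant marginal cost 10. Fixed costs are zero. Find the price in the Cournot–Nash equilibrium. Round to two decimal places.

Forge's profit: π_F = (84 - 2Q)q_F - (27q_F). Setting ∂π_F/∂q_F = 0: 57 - 4q_F - 2(q_E) = 0.
Ember's profit: π_E = (84 - 2Q)q_E - (10q_E). Setting ∂π_E/∂q_E = 0: 74 - 4q_E - 2(q_F) = 0.
So q_F = (57 - 2q_E)/4 and q_E = (74 - 2q_F)/4.
Solving the pair: q_F = 20/3, q_E = 91/6.
Total output Q = 131/6, so price P = 84 - 2·(131/6) = 121/3.

40.33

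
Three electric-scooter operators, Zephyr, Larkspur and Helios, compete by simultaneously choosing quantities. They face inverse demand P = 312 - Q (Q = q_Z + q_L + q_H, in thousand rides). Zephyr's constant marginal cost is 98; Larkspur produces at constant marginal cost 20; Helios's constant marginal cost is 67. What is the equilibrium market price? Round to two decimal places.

124.25

Zephyr's profit: π_Z = (312 - Q)q_Z - (98q_Z). Setting ∂π_Z/∂q_Z = 0: 214 - 2q_Z - (q_L + q_H) = 0.
Larkspur's first-order condition: 292 - 2q_L - (q_Z + q_H) = 0.
Helios's first-order condition: 245 - 2q_H - (q_Z + q_L) = 0.
Adding the 3 conditions: 751 − 2Q − 2Q = 0, i.e. Q = 751/4.
Back-substituting: q_Z = (214 − 751/4) = 105/4, q_L = (292 − 751/4) = 417/4, q_H = (245 − 751/4) = 229/4.
Total output Q = 751/4, so price P = 312 - 751/4 = 497/4.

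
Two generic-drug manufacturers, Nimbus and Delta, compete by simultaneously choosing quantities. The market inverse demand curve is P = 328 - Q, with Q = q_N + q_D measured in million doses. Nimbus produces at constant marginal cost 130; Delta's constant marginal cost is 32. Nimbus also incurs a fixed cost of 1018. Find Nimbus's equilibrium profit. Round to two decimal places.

93.11

Nimbus's profit: π_N = (328 - Q)q_N - (130q_N). Setting ∂π_N/∂q_N = 0: 198 - 2q_N - (q_D) = 0.
Delta's first-order condition: 296 - 2q_D - (q_N) = 0.
So q_N = (198 - q_D)/2 and q_D = (296 - q_N)/2.
Substituting one into the other gives q_N = 100/3 and q_D = 394/3.
Price P = 328 - 494/3 = 490/3.
Nimbus's profit: (490/3 - 130)·(100/3) - 1018 = 838/9.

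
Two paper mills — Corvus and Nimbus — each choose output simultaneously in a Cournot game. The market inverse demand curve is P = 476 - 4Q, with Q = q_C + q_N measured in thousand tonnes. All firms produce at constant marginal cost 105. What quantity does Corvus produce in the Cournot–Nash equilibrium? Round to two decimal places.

A representative firm's profit is π_i = q_i(476 - 4Q) - 105q_i.
Setting ∂π_i/∂q_i = 0 with rivals' quantities fixed: 371 - 8q_i - 4q_j = 0.
With identical firms every q_j equals q_i, so q_j = q_i and 371 = 12q_i, giving q_i = 371/12.

30.92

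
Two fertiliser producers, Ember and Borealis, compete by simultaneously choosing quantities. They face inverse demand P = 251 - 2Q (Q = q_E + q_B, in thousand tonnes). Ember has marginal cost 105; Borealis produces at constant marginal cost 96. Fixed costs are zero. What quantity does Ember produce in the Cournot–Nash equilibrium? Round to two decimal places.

22.83

Ember's profit: π_E = (251 - 2Q)q_E - (105q_E). Setting ∂π_E/∂q_E = 0: 146 - 4q_E - 2(q_B) = 0.
Borealis's profit: π_B = (251 - 2Q)q_B - (96q_B). Setting ∂π_B/∂q_B = 0: 155 - 4q_B - 2(q_E) = 0.
So q_E = (146 - 2q_B)/4 and q_B = (155 - 2q_E)/4.
Substituting one into the other gives q_E = 137/6 and q_B = 82/3.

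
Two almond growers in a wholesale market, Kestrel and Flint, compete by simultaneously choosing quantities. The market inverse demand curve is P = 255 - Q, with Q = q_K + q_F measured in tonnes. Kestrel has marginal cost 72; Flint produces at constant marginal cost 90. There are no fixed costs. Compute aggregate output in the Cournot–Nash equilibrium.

116

Kestrel's profit: π_K = (255 - Q)q_K - (72q_K). Setting ∂π_K/∂q_K = 0: 183 - 2q_K - (q_F) = 0.
Flint's first-order condition: 165 - 2q_F - (q_K) = 0.
Rearranging gives the reaction functions q_K = (183 - q_F)/2 and q_F = (165 - q_K)/2.
Substituting one into the other gives q_K = 67 and q_F = 49.
Total output Q = 67 + 49 = 116.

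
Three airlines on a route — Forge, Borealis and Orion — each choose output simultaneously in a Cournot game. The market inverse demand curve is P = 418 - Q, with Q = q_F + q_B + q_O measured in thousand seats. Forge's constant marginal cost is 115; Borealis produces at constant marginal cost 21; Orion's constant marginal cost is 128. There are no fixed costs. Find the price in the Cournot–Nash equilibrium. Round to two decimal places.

Forge's profit: π_F = (418 - Q)q_F - (115q_F). Setting ∂π_F/∂q_F = 0: 303 - 2q_F - (q_B + q_O) = 0.
Borealis's first-order condition: 397 - 2q_B - (q_F + q_O) = 0.
Orion's first-order condition: 290 - 2q_O - (q_F + q_B) = 0.
Summing all 3 equations gives 990 − 4Q = 0, hence Q = 495/2.
Back-substituting: q_F = (303 − 495/2) = 111/2, q_B = (397 − 495/2) = 299/2, q_O = (290 − 495/2) = 85/2.
Total output Q = 495/2, so price P = 418 - 495/2 = 341/2.

170.50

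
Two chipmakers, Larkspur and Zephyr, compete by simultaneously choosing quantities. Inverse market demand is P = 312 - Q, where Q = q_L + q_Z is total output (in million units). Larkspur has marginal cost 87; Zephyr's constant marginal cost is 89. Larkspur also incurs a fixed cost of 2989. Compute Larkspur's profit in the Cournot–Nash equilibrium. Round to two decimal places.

Larkspur's profit: π_L = (312 - Q)q_L - (87q_L). Setting ∂π_L/∂q_L = 0: 225 - 2q_L - (q_Z) = 0.
Zephyr's profit: π_Z = (312 - Q)q_Z - (89q_Z). Setting ∂π_Z/∂q_Z = 0: 223 - 2q_Z - (q_L) = 0.
Best responses: q_L = (225 - q_Z)/2, q_Z = (223 - q_L)/2.
Solving the pair: q_L = 227/3, q_Z = 221/3.
Price P = 312 - 448/3 = 488/3.
Larkspur's profit: (488/3 - 87)·(227/3) - 2989 = 2736.4444.

2736.44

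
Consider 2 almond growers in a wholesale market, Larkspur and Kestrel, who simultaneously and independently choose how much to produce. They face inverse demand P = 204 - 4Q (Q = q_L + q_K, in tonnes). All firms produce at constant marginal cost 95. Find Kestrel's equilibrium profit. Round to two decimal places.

Each firm earns π_i = (204 - 4Q)q_i - 95q_i.
Setting ∂π_i/∂q_i = 0 with rivals' quantities fixed: 109 - 8q_i - 4q_j = 0.
By symmetry each firm produces the same amount; substituting q_j = q_i yields q_i = 109/12.
Price P = 204 - 4·(109/6) = 394/3.
Kestrel's profit: (394/3 - 95)·(109/12) = 330.0278.

330.03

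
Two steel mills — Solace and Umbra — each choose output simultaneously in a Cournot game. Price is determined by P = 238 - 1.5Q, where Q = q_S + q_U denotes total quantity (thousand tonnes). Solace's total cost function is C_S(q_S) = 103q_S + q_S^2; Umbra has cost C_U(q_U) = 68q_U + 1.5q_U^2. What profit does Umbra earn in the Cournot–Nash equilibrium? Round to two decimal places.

1633.33

Solace's profit: π_S = (238 - 1.5Q)q_S - (103q_S + q_S²). Setting ∂π_S/∂q_S = 0: 135 - 5q_S - (3/2)(q_U) = 0.
Umbra's first-order condition: 170 - 6q_U - (3/2)(q_S) = 0.
So q_S = (135 - (3/2)q_U)/5 and q_U = (170 - (3/2)q_S)/6.
Substituting one into the other gives q_S = 20 and q_U = 70/3.
Price P = 238 - (3/2)·(130/3) = 173.
Umbra's profit: 173·(70/3) - 68·(70/3) - (3/2)(70/3)² = 1633.3333.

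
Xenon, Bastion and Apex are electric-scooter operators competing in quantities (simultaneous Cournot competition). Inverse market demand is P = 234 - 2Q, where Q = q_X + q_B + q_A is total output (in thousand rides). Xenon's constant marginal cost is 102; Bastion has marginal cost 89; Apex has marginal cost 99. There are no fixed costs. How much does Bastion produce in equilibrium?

Xenon's profit: π_X = (234 - 2Q)q_X - (102q_X). Setting ∂π_X/∂q_X = 0: 132 - 4q_X - 2(q_B + q_A) = 0.
Bastion's profit: π_B = (234 - 2Q)q_B - (89q_B). Setting ∂π_B/∂q_B = 0: 145 - 4q_B - 2(q_X + q_A) = 0.
Apex's first-order condition: 135 - 4q_A - 2(q_X + q_B) = 0.
Adding the 3 conditions: 412 − 4Q − 4Q = 0, i.e. Q = 103/2.
Back-substituting: q_X = (132 − 103)/2 = 29/2, q_B = (145 − 103)/2 = 21, q_A = (135 − 103)/2 = 16.

21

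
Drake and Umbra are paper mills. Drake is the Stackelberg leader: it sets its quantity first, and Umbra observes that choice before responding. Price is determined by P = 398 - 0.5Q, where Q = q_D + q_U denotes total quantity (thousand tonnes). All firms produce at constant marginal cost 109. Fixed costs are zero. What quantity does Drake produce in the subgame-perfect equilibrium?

289

The follower Umbra best-responds to any q_D: π_U = (398 - 0.5Q)q_U - 109q_U.
∂π_U/∂q_U = 289 - (1/2)q_D - q_U = 0 gives the reaction function q_U = (289 - (1/2)q_D).
The leader anticipates this reaction. Substituting into P = 398 - 0.5Q gives P = 507/2 - (1/4)q_D, so π_D = (507/2 - (1/4)q_D)q_D - 109q_D.
Leader FOC: 289/2 - (1/2)q_D = 0, so q_D = 289.
Then q_U = (289 - (1/2)·289) = 289/2.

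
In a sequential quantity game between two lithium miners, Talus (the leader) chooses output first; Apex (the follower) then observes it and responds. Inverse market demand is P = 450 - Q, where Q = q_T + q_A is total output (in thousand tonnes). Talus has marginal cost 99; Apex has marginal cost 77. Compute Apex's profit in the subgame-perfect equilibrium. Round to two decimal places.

The follower Apex best-responds to any q_T: π_A = (450 - Q)q_A - 77q_A.
Follower FOC: 373 - q_T - 2q_A = 0, so q_A(q_T) = (373 - q_T)/2.
Talus substitutes q_A(q_T) into its own profit: π_T = q_T(450 - q_T - (373 - q_T)/2) - 99q_T = (527/2 - (1/2)q_T)q_T - 99q_T.
Maximising: ∂π_T/∂q_T = 329/2 - q_T = 0, giving q_T = 329/2.
Then q_A = (373 - 329/2)/2 = 417/4.
Price P = 450 - 1075/4 = 725/4.
Apex's profit: (725/4 - 77)·(417/4) = 10868.0625.

10868.06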